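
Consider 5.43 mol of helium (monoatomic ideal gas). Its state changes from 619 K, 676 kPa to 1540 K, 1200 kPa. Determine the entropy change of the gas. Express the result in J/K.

ΔS = 77 J/K

ΔS = nC_p ln(T₂/T₁) − nR ln(P₂/P₁), with C_p = 5R/2 = 20.79 J mol⁻¹ K⁻¹ for a monoatomic ideal gas.
ΔS = 5.43 × [20.79 × ln(1540/619) − 8.314 × ln(1200/676)] = 77 J/K.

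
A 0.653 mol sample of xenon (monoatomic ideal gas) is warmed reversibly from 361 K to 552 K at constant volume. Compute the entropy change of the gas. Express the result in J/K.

At constant volume, ΔS = nC_V ln(T₂/T₁) with C_V = 3R/2 = 12.47 J mol⁻¹ K⁻¹.
ΔS = 0.653 × 12.47 × ln(552/361) = 3.46 J/K.

ΔS = 3.46 J/K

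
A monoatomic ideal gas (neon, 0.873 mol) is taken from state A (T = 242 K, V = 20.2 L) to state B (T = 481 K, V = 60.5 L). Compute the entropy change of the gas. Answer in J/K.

Entropy is a state function: ΔS = nC_V ln(T₂/T₁) + nR ln(V₂/V₁), with C_V = 3R/2 = 12.47 J mol⁻¹ K⁻¹ for a monoatomic ideal gas.
ΔS = 0.873 × [12.47 × ln(481/242) + 8.314 × ln(60.5/20.2)] = 15.4 J/K.

ΔS = 15.4 J/K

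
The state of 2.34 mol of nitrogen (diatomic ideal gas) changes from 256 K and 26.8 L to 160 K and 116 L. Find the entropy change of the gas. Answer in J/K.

Entropy is a state function: ΔS = nC_V ln(T₂/T₁) + nR ln(V₂/V₁), with C_V = 5R/2 = 20.79 J mol⁻¹ K⁻¹ for a diatomic ideal gas.
ΔS = 2.34 × [20.79 × ln(160/256) + 8.314 × ln(116/26.8)] = 5.65 J/K.

ΔS = 5.65 J/K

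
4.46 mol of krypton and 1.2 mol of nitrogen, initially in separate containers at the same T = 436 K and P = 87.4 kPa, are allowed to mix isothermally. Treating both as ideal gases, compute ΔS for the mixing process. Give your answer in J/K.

ΔS_mix = 24.3 J/K

Mole fractions: x_A = 4.46/5.66 = 0.788, x_B = 0.212.
ΔS_mix = −R(n_A ln x_A + n_B ln x_B) = −8.314 × (4.46 ln 0.788 + 1.2 ln 0.212) = 24.3 J/K.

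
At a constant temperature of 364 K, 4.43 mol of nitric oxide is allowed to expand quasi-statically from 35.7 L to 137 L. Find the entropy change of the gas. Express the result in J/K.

For an isothermal ideal gas ΔS_gas = nR ln(V₂/V₁) = 4.43 × 8.314 × ln(137/35.7) = 49.5 J/K.

ΔS_gas = 49.5 J/K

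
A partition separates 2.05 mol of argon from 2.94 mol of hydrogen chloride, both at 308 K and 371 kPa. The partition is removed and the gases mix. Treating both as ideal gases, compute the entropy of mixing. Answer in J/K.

Mole fractions: x_A = 2.05/4.99 = 0.411, x_B = 0.589.
ΔS_mix = −R(n_A ln x_A + n_B ln x_B) = −8.314 × (2.05 ln 0.411 + 2.94 ln 0.589) = 28.1 J/K.

ΔS_mix = 28.1 J/K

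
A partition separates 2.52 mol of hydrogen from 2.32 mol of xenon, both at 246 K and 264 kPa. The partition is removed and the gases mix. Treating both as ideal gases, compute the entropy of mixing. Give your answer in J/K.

Mole fractions: x_A = 2.52/4.84 = 0.521, x_B = 0.479.
ΔS_mix = −R(n_A ln x_A + n_B ln x_B) = −8.314 × (2.52 ln 0.521 + 2.32 ln 0.479) = 27.9 J/K.

ΔS_mix = 27.9 J/K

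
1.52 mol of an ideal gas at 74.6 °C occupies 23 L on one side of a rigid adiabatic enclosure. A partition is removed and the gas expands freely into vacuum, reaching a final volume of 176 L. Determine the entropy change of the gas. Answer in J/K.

For an ideal gas in free expansion Q = 0 and W = 0, so T is unchanged.
Entropy is a state function; using a reversible isothermal path, ΔS_gas = nR ln(V₂/V₁) = 1.52 × 8.314 × ln(176/23) = 25.7 J/K.

ΔS_gas = 25.7 J/K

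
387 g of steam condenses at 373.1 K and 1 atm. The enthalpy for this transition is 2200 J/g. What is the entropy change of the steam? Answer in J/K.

Heat released by the substance: Q = −mL = −387 × 2200 = −851400 J.
At constant T, ΔS = Q_rev/T = −851400 / 373.1 = -2280 J/K.

ΔS = -2280 J/K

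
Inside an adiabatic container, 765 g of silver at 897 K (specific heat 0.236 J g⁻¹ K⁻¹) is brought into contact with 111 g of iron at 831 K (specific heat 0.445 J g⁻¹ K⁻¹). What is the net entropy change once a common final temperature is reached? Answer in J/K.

Energy balance: T_f = (m₁c₁T₁ + m₂c₂T₂)/(m₁c₁ + m₂c₂) = 882.82 K.
ΔS₁ = m₁c₁ ln(T_f/T₁) = 180.54 × ln(882.82/897) = -2.876 J/K.
ΔS₂ = m₂c₂ ln(T_f/T₂) = 49.395 × ln(882.82/831) = 2.988 J/K.
ΔS_total = -2.876 + 2.988 = 0.112 J/K.

ΔS_total = 0.112 J/K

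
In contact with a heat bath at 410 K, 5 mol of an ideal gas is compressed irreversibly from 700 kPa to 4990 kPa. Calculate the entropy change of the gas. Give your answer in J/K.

Entropy is a state function, so ΔS_gas depends only on the end states.
For an isothermal ideal gas ΔS_gas = nR ln(P₁/P₂) = 5 × 8.314 × ln(700/4990) = -81.6 J/K.

ΔS_gas = -81.6 J/K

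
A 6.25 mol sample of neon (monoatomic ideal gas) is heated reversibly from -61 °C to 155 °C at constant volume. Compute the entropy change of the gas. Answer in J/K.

In kelvin: T₁ = 212.15 K, T₂ = 428.15 K. At constant volume, ΔS = nC_V ln(T₂/T₁) with C_V = 3R/2 = 12.47 J mol⁻¹ K⁻¹.
ΔS = 6.25 × 12.47 × ln(428.15/212.15) = 54.7 J/K.

ΔS = 54.7 J/K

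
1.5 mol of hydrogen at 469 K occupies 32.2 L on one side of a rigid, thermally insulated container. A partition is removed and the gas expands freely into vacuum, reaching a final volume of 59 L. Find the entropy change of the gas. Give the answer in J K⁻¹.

ΔS_gas = 7.55 J/K

No heat is exchanged and no work is done, so the ideal-gas temperature stays constant.
Entropy is a state function; using a reversible isothermal path, ΔS_gas = nR ln(V₂/V₁) = 1.5 × 8.314 × ln(59/32.2) = 7.55 J/K.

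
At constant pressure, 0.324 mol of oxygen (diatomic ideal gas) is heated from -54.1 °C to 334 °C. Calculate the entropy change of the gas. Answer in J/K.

ΔS = 9.61 J/K

In kelvin: T₁ = 219.05 K, T₂ = 607.15 K. At constant pressure, ΔS = nC_p ln(T₂/T₁) with C_p = 7R/2 = 29.1 J mol⁻¹ K⁻¹.
ΔS = 0.324 × 29.1 × ln(607.15/219.05) = 9.61 J/K.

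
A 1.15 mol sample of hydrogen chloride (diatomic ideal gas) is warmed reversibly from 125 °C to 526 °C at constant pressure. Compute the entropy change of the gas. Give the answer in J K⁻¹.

In kelvin: T₁ = 398.15 K, T₂ = 799.15 K. At constant pressure, ΔS = nC_p ln(T₂/T₁) with C_p = 7R/2 = 29.1 J mol⁻¹ K⁻¹.
ΔS = 1.15 × 29.1 × ln(799.15/398.15) = 23.3 J/K.

ΔS = 23.3 J/K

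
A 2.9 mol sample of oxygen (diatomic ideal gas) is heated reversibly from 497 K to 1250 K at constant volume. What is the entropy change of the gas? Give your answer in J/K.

At constant volume, ΔS = nC_V ln(T₂/T₁) with C_V = 5R/2 = 20.79 J mol⁻¹ K⁻¹.
ΔS = 2.9 × 20.79 × ln(1250/497) = 55.6 J/K.

ΔS = 55.6 J/K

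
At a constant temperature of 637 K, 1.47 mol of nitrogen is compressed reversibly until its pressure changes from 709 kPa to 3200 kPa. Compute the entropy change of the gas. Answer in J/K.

For an isothermal ideal gas ΔS_gas = nR ln(P₁/P₂) = 1.47 × 8.314 × ln(709/3200) = -18.4 J/K.

ΔS_gas = -18.4 J/K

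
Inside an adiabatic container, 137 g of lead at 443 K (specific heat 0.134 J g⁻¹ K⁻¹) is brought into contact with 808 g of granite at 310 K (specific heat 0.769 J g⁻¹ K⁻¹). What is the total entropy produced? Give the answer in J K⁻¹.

ΔS_total = 1.27 J/K

Energy balance: T_f = (m₁c₁T₁ + m₂c₂T₂)/(m₁c₁ + m₂c₂) = 313.82 K.
ΔS₁ = m₁c₁ ln(T_f/T₁) = 18.358 × ln(313.82/443) = -6.329 J/K.
ΔS₂ = m₂c₂ ln(T_f/T₂) = 621.352 × ln(313.82/310) = 7.603 J/K.
ΔS_total = -6.329 + 7.603 = 1.27 J/K.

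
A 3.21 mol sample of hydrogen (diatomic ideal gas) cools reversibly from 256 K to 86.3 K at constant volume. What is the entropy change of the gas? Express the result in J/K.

At constant volume, ΔS = nC_V ln(T₂/T₁) with C_V = 5R/2 = 20.79 J mol⁻¹ K⁻¹.
ΔS = 3.21 × 20.79 × ln(86.3/256) = -72.5 J/K.

ΔS = -72.5 J/K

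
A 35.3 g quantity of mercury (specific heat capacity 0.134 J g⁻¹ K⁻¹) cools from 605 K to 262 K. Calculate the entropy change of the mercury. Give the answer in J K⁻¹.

ΔS = ∫dQ_rev/T = m c ln(T₂/T₁) = 35.3 × 0.134 × ln(262/605) = -3.96 J/K.

ΔS = -3.96 J/K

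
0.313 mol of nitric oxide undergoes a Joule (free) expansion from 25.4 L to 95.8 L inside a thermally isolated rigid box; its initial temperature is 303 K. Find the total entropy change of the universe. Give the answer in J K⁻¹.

For an ideal gas in free expansion Q = 0 and W = 0, so T is unchanged.
Entropy is a state function; using a reversible isothermal path, ΔS_gas = nR ln(V₂/V₁) = 0.313 × 8.314 × ln(95.8/25.4) = 3.45 J/K.
The insulated surroundings exchange no heat, so ΔS_surr = 0 and ΔS_universe = ΔS_gas.

ΔS_universe = 3.45 J/K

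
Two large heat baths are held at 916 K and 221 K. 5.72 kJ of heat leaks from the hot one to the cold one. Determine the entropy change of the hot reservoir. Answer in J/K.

The hot reservoir loses heat Q, so ΔS_hot = −Q/T_H = −5720/916 = -6.24 J/K.

ΔS_hot = -6.24 J/K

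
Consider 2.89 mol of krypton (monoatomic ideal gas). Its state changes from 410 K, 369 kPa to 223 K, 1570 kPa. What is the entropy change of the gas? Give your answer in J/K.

ΔS = -71.4 J/K

ΔS = nC_p ln(T₂/T₁) − nR ln(P₂/P₁), with C_p = 5R/2 = 20.79 J mol⁻¹ K⁻¹ for a monoatomic ideal gas.
ΔS = 2.89 × [20.79 × ln(223/410) − 8.314 × ln(1570/369)] = -71.4 J/K.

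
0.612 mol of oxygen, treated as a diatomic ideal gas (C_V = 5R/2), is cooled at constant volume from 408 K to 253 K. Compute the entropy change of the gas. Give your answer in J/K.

ΔS = -6.08 J/K

At constant volume, ΔS = nC_V ln(T₂/T₁) with C_V = 5R/2 = 20.79 J mol⁻¹ K⁻¹.
ΔS = 0.612 × 20.79 × ln(253/408) = -6.08 J/K.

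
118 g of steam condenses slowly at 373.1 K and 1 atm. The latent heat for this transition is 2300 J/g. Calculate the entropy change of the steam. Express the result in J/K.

ΔS = -727 J/K

Heat released by the substance: Q = −mL = −118 × 2300 = −271400 J.
At constant T, ΔS = Q_rev/T = −271400 / 373.1 = -727 J/K.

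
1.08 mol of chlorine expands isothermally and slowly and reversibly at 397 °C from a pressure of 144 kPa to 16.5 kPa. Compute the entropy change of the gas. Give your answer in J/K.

For an isothermal ideal gas ΔS_gas = nR ln(P₁/P₂) = 1.08 × 8.314 × ln(144/16.5) = 19.5 J/K.

ΔS_gas = 19.5 J/K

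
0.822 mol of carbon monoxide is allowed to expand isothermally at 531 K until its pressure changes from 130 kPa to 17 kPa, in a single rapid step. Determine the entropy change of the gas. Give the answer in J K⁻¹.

Entropy is a state function, so ΔS_gas depends only on the end states.
For an isothermal ideal gas ΔS_gas = nR ln(P₁/P₂) = 0.822 × 8.314 × ln(130/17) = 13.9 J/K.

ΔS_gas = 13.9 J/K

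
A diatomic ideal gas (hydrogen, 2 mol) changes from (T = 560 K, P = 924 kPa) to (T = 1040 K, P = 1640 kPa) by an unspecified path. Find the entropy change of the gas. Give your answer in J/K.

ΔS = nC_p ln(T₂/T₁) − nR ln(P₂/P₁), with C_p = 7R/2 = 29.1 J mol⁻¹ K⁻¹ for a diatomic ideal gas.
ΔS = 2 × [29.1 × ln(1040/560) − 8.314 × ln(1640/924)] = 26.5 J/K.

ΔS = 26.5 J/K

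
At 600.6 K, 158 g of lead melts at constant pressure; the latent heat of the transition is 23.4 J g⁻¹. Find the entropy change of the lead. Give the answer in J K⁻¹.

ΔS = 6.16 J/K

Heat absorbed by the substance: Q = mL = 158 × 23.4 = 3697.2 J.
At constant T, ΔS = Q_rev/T = 3697.2 / 600.6 = 6.16 J/K.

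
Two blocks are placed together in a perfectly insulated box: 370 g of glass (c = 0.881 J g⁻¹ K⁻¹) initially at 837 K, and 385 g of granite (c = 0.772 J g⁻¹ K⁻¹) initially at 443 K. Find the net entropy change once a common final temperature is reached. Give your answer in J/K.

ΔS_total = 30.7 J/K

Energy balance: T_f = (m₁c₁T₁ + m₂c₂T₂)/(m₁c₁ + m₂c₂) = 649.09 K.
ΔS₁ = m₁c₁ ln(T_f/T₁) = 325.97 × ln(649.09/837) = -82.88 J/K.
ΔS₂ = m₂c₂ ln(T_f/T₂) = 297.22 × ln(649.09/443) = 113.54 J/K.
ΔS_total = -82.88 + 113.54 = 30.7 J/K.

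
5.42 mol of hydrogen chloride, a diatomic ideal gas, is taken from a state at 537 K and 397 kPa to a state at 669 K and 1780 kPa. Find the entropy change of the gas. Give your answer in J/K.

ΔS = nC_p ln(T₂/T₁) − nR ln(P₂/P₁), with C_p = 7R/2 = 29.1 J mol⁻¹ K⁻¹ for a diatomic ideal gas.
ΔS = 5.42 × [29.1 × ln(669/537) − 8.314 × ln(1780/397)] = -32.9 J/K.

ΔS = -32.9 J/K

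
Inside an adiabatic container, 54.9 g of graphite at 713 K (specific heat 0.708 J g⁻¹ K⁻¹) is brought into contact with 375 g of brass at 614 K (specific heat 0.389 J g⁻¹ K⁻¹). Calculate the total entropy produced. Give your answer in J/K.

Energy balance: T_f = (m₁c₁T₁ + m₂c₂T₂)/(m₁c₁ + m₂c₂) = 634.83 K.
ΔS₁ = m₁c₁ ln(T_f/T₁) = 38.8692 × ln(634.83/713) = -4.514 J/K.
ΔS₂ = m₂c₂ ln(T_f/T₂) = 145.875 × ln(634.83/614) = 4.867 J/K.
ΔS_total = -4.514 + 4.867 = 0.353 J/K.

ΔS_total = 0.353 J/K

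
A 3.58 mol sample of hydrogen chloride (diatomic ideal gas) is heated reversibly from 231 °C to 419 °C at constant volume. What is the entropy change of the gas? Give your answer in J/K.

In kelvin: T₁ = 504.15 K, T₂ = 692.15 K. At constant volume, ΔS = nC_V ln(T₂/T₁) with C_V = 5R/2 = 20.79 J mol⁻¹ K⁻¹.
ΔS = 3.58 × 20.79 × ln(692.15/504.15) = 23.6 J/K.

ΔS = 23.6 J/K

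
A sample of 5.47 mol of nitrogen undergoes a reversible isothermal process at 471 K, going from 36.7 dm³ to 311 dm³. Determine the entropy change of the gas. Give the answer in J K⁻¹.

ΔS_gas = 97.2 J/K

For an isothermal ideal gas ΔS_gas = nR ln(V₂/V₁) = 5.47 × 8.314 × ln(311/36.7) = 97.2 J/K.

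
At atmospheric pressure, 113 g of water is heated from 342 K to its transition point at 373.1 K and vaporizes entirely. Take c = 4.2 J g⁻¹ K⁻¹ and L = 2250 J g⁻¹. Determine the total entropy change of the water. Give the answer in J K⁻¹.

ΔS = 723 J/K

Warming step: ΔS₁ = m c ln(T_tr/T_i) = 113 × 4.2 × ln(373.1/342) = 41.31 J/K.
Phase change: ΔS₂ = +mL/T_tr = 113 × 2250 / 373.1 = 681.5 J/K.
ΔS_total = (41.31) + (681.5) = 723 J/K.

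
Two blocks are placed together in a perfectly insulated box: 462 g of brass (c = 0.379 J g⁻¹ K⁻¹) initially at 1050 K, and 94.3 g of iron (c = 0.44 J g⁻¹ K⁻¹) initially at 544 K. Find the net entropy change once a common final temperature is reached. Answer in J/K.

Energy balance: T_f = (m₁c₁T₁ + m₂c₂T₂)/(m₁c₁ + m₂c₂) = 953.07 K.
ΔS₁ = m₁c₁ ln(T_f/T₁) = 175.098 × ln(953.07/1050) = -16.96 J/K.
ΔS₂ = m₂c₂ ln(T_f/T₂) = 41.492 × ln(953.07/544) = 23.27 J/K.
ΔS_total = -16.96 + 23.27 = 6.31 J/K.

ΔS_total = 6.31 J/K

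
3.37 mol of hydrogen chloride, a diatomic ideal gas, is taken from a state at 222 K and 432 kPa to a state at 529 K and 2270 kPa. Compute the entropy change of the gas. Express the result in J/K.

ΔS = nC_p ln(T₂/T₁) − nR ln(P₂/P₁), with C_p = 7R/2 = 29.1 J mol⁻¹ K⁻¹ for a diatomic ideal gas.
ΔS = 3.37 × [29.1 × ln(529/222) − 8.314 × ln(2270/432)] = 38.7 J/K.

ΔS = 38.7 J/K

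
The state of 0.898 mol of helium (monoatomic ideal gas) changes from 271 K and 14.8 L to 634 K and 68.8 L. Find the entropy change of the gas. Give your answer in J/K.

ΔS = 21 J/K

Entropy is a state function: ΔS = nC_V ln(T₂/T₁) + nR ln(V₂/V₁), with C_V = 3R/2 = 12.47 J mol⁻¹ K⁻¹ for a monoatomic ideal gas.
ΔS = 0.898 × [12.47 × ln(634/271) + 8.314 × ln(68.8/14.8)] = 21 J/K.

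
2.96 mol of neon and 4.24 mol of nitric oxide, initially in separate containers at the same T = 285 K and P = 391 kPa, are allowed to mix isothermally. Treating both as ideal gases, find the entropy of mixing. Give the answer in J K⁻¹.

Mole fractions: x_A = 2.96/7.2 = 0.411, x_B = 0.589.
ΔS_mix = −R(n_A ln x_A + n_B ln x_B) = −8.314 × (2.96 ln 0.411 + 4.24 ln 0.589) = 40.5 J/K.

ΔS_mix = 40.5 J/K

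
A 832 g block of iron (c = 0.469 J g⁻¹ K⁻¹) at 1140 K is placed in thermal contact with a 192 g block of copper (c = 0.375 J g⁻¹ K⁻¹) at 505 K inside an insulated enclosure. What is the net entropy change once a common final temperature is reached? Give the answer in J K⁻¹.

Energy balance: T_f = (m₁c₁T₁ + m₂c₂T₂)/(m₁c₁ + m₂c₂) = 1041.1 K.
ΔS₁ = m₁c₁ ln(T_f/T₁) = 390.208 × ln(1041.1/1140) = -35.42 J/K.
ΔS₂ = m₂c₂ ln(T_f/T₂) = 72 × ln(1041.1/505) = 52.09 J/K.
ΔS_total = -35.42 + 52.09 = 16.7 J/K.

ΔS_total = 16.7 J/K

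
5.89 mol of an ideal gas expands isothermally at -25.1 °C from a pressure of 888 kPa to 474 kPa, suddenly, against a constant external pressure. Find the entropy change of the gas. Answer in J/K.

Entropy is a state function, so ΔS_gas depends only on the end states.
For an isothermal ideal gas ΔS_gas = nR ln(P₁/P₂) = 5.89 × 8.314 × ln(888/474) = 30.7 J/K.

ΔS_gas = 30.7 J/K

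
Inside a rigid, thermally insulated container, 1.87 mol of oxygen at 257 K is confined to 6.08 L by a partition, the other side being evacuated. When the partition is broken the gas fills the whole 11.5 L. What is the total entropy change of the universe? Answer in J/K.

No heat is exchanged and no work is done, so the ideal-gas temperature stays constant.
Entropy is a state function; using a reversible isothermal path, ΔS_gas = nR ln(V₂/V₁) = 1.87 × 8.314 × ln(11.5/6.08) = 9.91 J/K.
The insulated surroundings exchange no heat, so ΔS_surr = 0 and ΔS_universe = ΔS_gas.

ΔS_universe = 9.91 J/K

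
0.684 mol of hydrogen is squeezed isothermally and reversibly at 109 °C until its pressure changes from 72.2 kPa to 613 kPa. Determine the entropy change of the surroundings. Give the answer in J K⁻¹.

For an isothermal ideal gas ΔS_gas = nR ln(P₁/P₂) = 0.684 × 8.314 × ln(72.2/613) = -12.2 J/K.
The process is reversible, so ΔS_surr = −ΔS_gas = 12.2 J/K and ΔS_universe = 0.

ΔS_surr = 12.2 J/K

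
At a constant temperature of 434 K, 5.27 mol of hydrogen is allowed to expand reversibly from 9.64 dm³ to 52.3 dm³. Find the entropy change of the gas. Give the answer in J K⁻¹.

ΔS_gas = 74.1 J/K

For an isothermal ideal gas ΔS_gas = nR ln(V₂/V₁) = 5.27 × 8.314 × ln(52.3/9.64) = 74.1 J/K.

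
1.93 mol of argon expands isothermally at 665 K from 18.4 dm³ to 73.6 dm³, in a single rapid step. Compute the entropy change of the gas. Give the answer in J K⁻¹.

Entropy is a state function, so ΔS_gas depends only on the end states.
For an isothermal ideal gas ΔS_gas = nR ln(V₂/V₁) = 1.93 × 8.314 × ln(73.6/18.4) = 22.2 J/K.

ΔS_gas = 22.2 J/K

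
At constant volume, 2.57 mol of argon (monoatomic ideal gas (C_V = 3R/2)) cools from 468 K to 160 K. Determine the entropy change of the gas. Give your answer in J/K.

ΔS = -34.4 J/K

At constant volume, ΔS = nC_V ln(T₂/T₁) with C_V = 3R/2 = 12.47 J mol⁻¹ K⁻¹.
ΔS = 2.57 × 12.47 × ln(160/468) = -34.4 J/K.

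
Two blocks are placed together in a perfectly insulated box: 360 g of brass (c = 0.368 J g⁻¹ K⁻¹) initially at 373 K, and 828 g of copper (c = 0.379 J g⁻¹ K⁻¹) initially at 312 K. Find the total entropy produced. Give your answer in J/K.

Energy balance: T_f = (m₁c₁T₁ + m₂c₂T₂)/(m₁c₁ + m₂c₂) = 330.11 K.
ΔS₁ = m₁c₁ ln(T_f/T₁) = 132.48 × ln(330.11/373) = -16.18 J/K.
ΔS₂ = m₂c₂ ln(T_f/T₂) = 313.812 × ln(330.11/312) = 17.7 J/K.
ΔS_total = -16.18 + 17.7 = 1.52 J/K.

ΔS_total = 1.52 J/K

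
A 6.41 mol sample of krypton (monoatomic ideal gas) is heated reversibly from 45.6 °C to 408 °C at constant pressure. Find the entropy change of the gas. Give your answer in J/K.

ΔS = 101 J/K

In kelvin: T₁ = 318.75 K, T₂ = 681.15 K. At constant pressure, ΔS = nC_p ln(T₂/T₁) with C_p = 5R/2 = 20.79 J mol⁻¹ K⁻¹.
ΔS = 6.41 × 20.79 × ln(681.15/318.75) = 101 J/K.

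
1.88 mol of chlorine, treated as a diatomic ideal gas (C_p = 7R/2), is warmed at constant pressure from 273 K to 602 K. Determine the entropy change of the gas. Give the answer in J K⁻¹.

ΔS = 43.3 J/K

At constant pressure, ΔS = nC_p ln(T₂/T₁) with C_p = 7R/2 = 29.1 J mol⁻¹ K⁻¹.
ΔS = 1.88 × 29.1 × ln(602/273) = 43.3 J/K.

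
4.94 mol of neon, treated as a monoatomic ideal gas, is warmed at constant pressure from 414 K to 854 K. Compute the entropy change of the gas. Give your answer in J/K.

ΔS = 74.3 J/K

At constant pressure, ΔS = nC_p ln(T₂/T₁) with C_p = 5R/2 = 20.79 J mol⁻¹ K⁻¹.
ΔS = 4.94 × 20.79 × ln(854/414) = 74.3 J/K.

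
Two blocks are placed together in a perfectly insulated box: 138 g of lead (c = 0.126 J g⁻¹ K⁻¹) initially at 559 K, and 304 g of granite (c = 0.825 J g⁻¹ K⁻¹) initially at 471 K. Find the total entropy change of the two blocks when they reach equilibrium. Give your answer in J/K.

Energy balance: T_f = (m₁c₁T₁ + m₂c₂T₂)/(m₁c₁ + m₂c₂) = 476.71 K.
ΔS₁ = m₁c₁ ln(T_f/T₁) = 17.388 × ln(476.71/559) = -2.769 J/K.
ΔS₂ = m₂c₂ ln(T_f/T₂) = 250.8 × ln(476.71/471) = 3.02 J/K.
ΔS_total = -2.769 + 3.02 = 0.251 J/K.

ΔS_total = 0.251 J/K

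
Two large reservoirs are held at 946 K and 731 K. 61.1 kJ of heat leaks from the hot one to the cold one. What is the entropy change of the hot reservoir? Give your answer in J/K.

ΔS_hot = -64.6 J/K

The hot reservoir loses heat Q, so ΔS_hot = −Q/T_H = −61100/946 = -64.6 J/K.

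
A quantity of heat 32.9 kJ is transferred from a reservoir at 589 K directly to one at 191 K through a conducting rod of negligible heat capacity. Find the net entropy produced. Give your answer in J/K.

ΔS_hot = −Q/T_H = −32900/589 = -55.86 J/K and ΔS_cold = +Q/T_C = 32900/191 = 172.3 J/K.
ΔS_total = -55.86 + 172.3 = 116 J/K, positive as the second law requires.

ΔS_total = 116 J/K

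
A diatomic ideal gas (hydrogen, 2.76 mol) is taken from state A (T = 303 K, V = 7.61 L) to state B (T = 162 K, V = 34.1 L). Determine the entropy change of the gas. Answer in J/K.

ΔS = -1.5 J/K

Entropy is a state function: ΔS = nC_V ln(T₂/T₁) + nR ln(V₂/V₁), with C_V = 5R/2 = 20.79 J mol⁻¹ K⁻¹ for a diatomic ideal gas.
ΔS = 2.76 × [20.79 × ln(162/303) + 8.314 × ln(34.1/7.61)] = -1.5 J/K.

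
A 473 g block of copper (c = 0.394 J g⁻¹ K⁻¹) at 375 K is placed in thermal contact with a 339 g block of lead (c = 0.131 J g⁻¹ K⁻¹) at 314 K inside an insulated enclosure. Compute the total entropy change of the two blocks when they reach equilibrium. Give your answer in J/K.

Energy balance: T_f = (m₁c₁T₁ + m₂c₂T₂)/(m₁c₁ + m₂c₂) = 363.26 K.
ΔS₁ = m₁c₁ ln(T_f/T₁) = 186.362 × ln(363.26/375) = -5.927 J/K.
ΔS₂ = m₂c₂ ln(T_f/T₂) = 44.409 × ln(363.26/314) = 6.472 J/K.
ΔS_total = -5.927 + 6.472 = 0.545 J/K.

ΔS_total = 0.545 J/K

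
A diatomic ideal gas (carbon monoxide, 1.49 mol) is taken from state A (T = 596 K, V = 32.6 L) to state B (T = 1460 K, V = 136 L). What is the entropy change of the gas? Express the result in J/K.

Entropy is a state function: ΔS = nC_V ln(T₂/T₁) + nR ln(V₂/V₁), with C_V = 5R/2 = 20.79 J mol⁻¹ K⁻¹ for a diatomic ideal gas.
ΔS = 1.49 × [20.79 × ln(1460/596) + 8.314 × ln(136/32.6)] = 45.4 J/K.

ΔS = 45.4 J/K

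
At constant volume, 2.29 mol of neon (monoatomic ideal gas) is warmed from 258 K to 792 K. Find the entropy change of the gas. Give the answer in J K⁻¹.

ΔS = 32 J/K

At constant volume, ΔS = nC_V ln(T₂/T₁) with C_V = 3R/2 = 12.47 J mol⁻¹ K⁻¹.
ΔS = 2.29 × 12.47 × ln(792/258) = 32 J/K.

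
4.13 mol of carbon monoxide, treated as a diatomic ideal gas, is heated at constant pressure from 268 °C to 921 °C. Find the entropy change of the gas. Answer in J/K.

ΔS = 95.1 J/K

In kelvin: T₁ = 541.15 K, T₂ = 1194.15 K. At constant pressure, ΔS = nC_p ln(T₂/T₁) with C_p = 7R/2 = 29.1 J mol⁻¹ K⁻¹.
ΔS = 4.13 × 29.1 × ln(1194.15/541.15) = 95.1 J/K.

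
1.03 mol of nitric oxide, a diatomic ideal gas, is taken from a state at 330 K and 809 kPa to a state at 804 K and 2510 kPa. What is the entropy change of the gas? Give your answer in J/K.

ΔS = nC_p ln(T₂/T₁) − nR ln(P₂/P₁), with C_p = 7R/2 = 29.1 J mol⁻¹ K⁻¹ for a diatomic ideal gas.
ΔS = 1.03 × [29.1 × ln(804/330) − 8.314 × ln(2510/809)] = 17 J/K.

ΔS = 17 J/K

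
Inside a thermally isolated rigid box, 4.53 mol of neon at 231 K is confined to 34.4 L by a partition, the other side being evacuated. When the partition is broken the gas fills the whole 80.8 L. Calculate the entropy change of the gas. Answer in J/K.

For an ideal gas in free expansion Q = 0 and W = 0, so T is unchanged.
Entropy is a state function; using a reversible isothermal path, ΔS_gas = nR ln(V₂/V₁) = 4.53 × 8.314 × ln(80.8/34.4) = 32.2 J/K.

ΔS_gas = 32.2 J/K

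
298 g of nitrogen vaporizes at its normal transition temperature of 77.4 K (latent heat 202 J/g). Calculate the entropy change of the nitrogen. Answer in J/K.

ΔS = 778 J/K

Heat absorbed by the substance: Q = mL = 298 × 202 = 60196 J.
At constant T, ΔS = Q_rev/T = 60196 / 77.4 = 778 J/K.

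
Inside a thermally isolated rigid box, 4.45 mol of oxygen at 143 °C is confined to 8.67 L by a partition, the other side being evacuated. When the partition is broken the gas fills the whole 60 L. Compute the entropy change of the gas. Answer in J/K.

ΔS_gas = 71.6 J/K

For an ideal gas in free expansion Q = 0 and W = 0, so T is unchanged.
Entropy is a state function; using a reversible isothermal path, ΔS_gas = nR ln(V₂/V₁) = 4.45 × 8.314 × ln(60/8.67) = 71.6 J/K.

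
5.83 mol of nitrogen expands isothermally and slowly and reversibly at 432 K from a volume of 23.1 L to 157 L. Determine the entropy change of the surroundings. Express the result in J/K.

ΔS_surr = -92.9 J/K

For an isothermal ideal gas ΔS_gas = nR ln(V₂/V₁) = 5.83 × 8.314 × ln(157/23.1) = 92.9 J/K.
The process is reversible, so ΔS_surr = −ΔS_gas = -92.9 J/K and ΔS_universe = 0.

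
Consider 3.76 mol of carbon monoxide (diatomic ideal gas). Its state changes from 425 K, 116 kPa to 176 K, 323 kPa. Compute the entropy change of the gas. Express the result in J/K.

ΔS = -128 J/K

ΔS = nC_p ln(T₂/T₁) − nR ln(P₂/P₁), with C_p = 7R/2 = 29.1 J mol⁻¹ K⁻¹ for a diatomic ideal gas.
ΔS = 3.76 × [29.1 × ln(176/425) − 8.314 × ln(323/116)] = -128 J/K.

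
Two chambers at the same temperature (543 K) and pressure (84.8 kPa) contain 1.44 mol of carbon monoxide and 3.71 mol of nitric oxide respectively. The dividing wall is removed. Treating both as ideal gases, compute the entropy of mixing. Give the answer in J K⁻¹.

ΔS_mix = 25.4 J/K

Mole fractions: x_A = 1.44/5.15 = 0.28, x_B = 0.72.
ΔS_mix = −R(n_A ln x_A + n_B ln x_B) = −8.314 × (1.44 ln 0.28 + 3.71 ln 0.72) = 25.4 J/K.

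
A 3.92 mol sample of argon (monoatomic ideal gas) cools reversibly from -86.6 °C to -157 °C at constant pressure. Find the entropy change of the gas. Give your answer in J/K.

In kelvin: T₁ = 186.55 K, T₂ = 116.15 K. At constant pressure, ΔS = nC_p ln(T₂/T₁) with C_p = 5R/2 = 20.79 J mol⁻¹ K⁻¹.
ΔS = 3.92 × 20.79 × ln(116.15/186.55) = -38.6 J/K.

ΔS = -38.6 J/K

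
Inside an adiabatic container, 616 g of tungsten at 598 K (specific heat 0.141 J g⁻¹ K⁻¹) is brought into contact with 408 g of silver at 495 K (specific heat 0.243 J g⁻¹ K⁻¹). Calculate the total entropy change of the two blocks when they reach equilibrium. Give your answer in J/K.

ΔS_total = 0.829 J/K

Energy balance: T_f = (m₁c₁T₁ + m₂c₂T₂)/(m₁c₁ + m₂c₂) = 543.1 K.
ΔS₁ = m₁c₁ ln(T_f/T₁) = 86.856 × ln(543.1/598) = -8.3644 J/K.
ΔS₂ = m₂c₂ ln(T_f/T₂) = 99.144 × ln(543.1/495) = 9.1938 J/K.
ΔS_total = -8.3644 + 9.1938 = 0.829 J/K.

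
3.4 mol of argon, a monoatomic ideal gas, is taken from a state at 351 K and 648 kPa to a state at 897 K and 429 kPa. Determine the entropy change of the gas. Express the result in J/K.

ΔS = nC_p ln(T₂/T₁) − nR ln(P₂/P₁), with C_p = 5R/2 = 20.79 J mol⁻¹ K⁻¹ for a monoatomic ideal gas.
ΔS = 3.4 × [20.79 × ln(897/351) − 8.314 × ln(429/648)] = 78 J/K.

ΔS = 78 J/K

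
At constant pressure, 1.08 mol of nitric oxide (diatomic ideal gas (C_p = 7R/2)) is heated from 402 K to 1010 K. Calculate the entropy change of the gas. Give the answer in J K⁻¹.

At constant pressure, ΔS = nC_p ln(T₂/T₁) with C_p = 7R/2 = 29.1 J mol⁻¹ K⁻¹.
ΔS = 1.08 × 29.1 × ln(1010/402) = 29 J/K.

ΔS = 29 J/K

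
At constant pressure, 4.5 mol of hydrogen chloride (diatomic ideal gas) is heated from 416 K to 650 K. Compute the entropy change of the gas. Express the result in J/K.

At constant pressure, ΔS = nC_p ln(T₂/T₁) with C_p = 7R/2 = 29.1 J mol⁻¹ K⁻¹.
ΔS = 4.5 × 29.1 × ln(650/416) = 58.4 J/K.

ΔS = 58.4 J/K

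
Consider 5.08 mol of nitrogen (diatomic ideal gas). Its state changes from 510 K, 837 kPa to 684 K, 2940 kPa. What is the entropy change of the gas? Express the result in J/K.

ΔS = nC_p ln(T₂/T₁) − nR ln(P₂/P₁), with C_p = 7R/2 = 29.1 J mol⁻¹ K⁻¹ for a diatomic ideal gas.
ΔS = 5.08 × [29.1 × ln(684/510) − 8.314 × ln(2940/837)] = -9.67 J/K.

ΔS = -9.67 J/K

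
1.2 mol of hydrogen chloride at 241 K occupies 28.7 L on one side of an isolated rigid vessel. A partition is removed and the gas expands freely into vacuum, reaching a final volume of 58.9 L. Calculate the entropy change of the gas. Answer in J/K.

ΔS_gas = 7.17 J/K

No heat is exchanged and no work is done, so the ideal-gas temperature stays constant.
Entropy is a state function; using a reversible isothermal path, ΔS_gas = nR ln(V₂/V₁) = 1.2 × 8.314 × ln(58.9/28.7) = 7.17 J/K.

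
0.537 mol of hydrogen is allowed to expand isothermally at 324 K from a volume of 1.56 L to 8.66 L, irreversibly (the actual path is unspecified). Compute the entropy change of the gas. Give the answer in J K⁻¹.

Entropy is a state function, so ΔS_gas depends only on the end states.
For an isothermal ideal gas ΔS_gas = nR ln(V₂/V₁) = 0.537 × 8.314 × ln(8.66/1.56) = 7.65 J/K.

ΔS_gas = 7.65 J/K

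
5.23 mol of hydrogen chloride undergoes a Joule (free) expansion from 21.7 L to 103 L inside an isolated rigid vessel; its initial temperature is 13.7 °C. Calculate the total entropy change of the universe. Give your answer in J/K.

ΔS_universe = 67.7 J/K

No heat is exchanged and no work is done, so the ideal-gas temperature stays constant.
Entropy is a state function; using a reversible isothermal path, ΔS_gas = nR ln(V₂/V₁) = 5.23 × 8.314 × ln(103/21.7) = 67.7 J/K.
The insulated surroundings exchange no heat, so ΔS_surr = 0 and ΔS_universe = ΔS_gas.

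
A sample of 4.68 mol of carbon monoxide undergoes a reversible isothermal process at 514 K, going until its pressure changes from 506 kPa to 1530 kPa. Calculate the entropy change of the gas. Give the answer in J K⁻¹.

For an isothermal ideal gas ΔS_gas = nR ln(P₁/P₂) = 4.68 × 8.314 × ln(506/1530) = -43.1 J/K.

ΔS_gas = -43.1 J/K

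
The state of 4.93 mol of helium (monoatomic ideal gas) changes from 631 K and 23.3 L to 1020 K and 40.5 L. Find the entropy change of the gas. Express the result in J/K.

Entropy is a state function: ΔS = nC_V ln(T₂/T₁) + nR ln(V₂/V₁), with C_V = 3R/2 = 12.47 J mol⁻¹ K⁻¹ for a monoatomic ideal gas.
ΔS = 4.93 × [12.47 × ln(1020/631) + 8.314 × ln(40.5/23.3)] = 52.2 J/K.

ΔS = 52.2 J/K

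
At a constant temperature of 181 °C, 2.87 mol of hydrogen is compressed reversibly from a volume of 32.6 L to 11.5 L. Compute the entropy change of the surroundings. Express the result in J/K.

For an isothermal ideal gas ΔS_gas = nR ln(V₂/V₁) = 2.87 × 8.314 × ln(11.5/32.6) = -24.9 J/K.
The process is reversible, so ΔS_surr = −ΔS_gas = 24.9 J/K and ΔS_universe = 0.

ΔS_surr = 24.9 J/K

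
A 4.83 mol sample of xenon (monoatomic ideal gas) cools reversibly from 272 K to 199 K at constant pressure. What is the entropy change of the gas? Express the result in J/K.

At constant pressure, ΔS = nC_p ln(T₂/T₁) with C_p = 5R/2 = 20.79 J mol⁻¹ K⁻¹.
ΔS = 4.83 × 20.79 × ln(199/272) = -31.4 J/K.

ΔS = -31.4 J/K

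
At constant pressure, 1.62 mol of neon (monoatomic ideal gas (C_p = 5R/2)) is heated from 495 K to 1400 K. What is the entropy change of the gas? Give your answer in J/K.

At constant pressure, ΔS = nC_p ln(T₂/T₁) with C_p = 5R/2 = 20.79 J mol⁻¹ K⁻¹.
ΔS = 1.62 × 20.79 × ln(1400/495) = 35 J/K.

ΔS = 35 J/K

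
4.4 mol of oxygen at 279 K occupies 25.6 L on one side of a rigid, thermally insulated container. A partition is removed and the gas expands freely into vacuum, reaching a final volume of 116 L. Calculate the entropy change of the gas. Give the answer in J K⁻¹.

For an ideal gas in free expansion Q = 0 and W = 0, so T is unchanged.
Entropy is a state function; using a reversible isothermal path, ΔS_gas = nR ln(V₂/V₁) = 4.4 × 8.314 × ln(116/25.6) = 55.3 J/K.

ΔS_gas = 55.3 J/K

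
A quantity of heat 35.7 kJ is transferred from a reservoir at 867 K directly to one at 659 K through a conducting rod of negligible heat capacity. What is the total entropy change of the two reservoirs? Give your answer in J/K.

ΔS_total = 13 J/K

ΔS_hot = −Q/T_H = −35700/867 = -41.18 J/K and ΔS_cold = +Q/T_C = 35700/659 = 54.17 J/K.
ΔS_total = -41.18 + 54.17 = 13 J/K, positive as the second law requires.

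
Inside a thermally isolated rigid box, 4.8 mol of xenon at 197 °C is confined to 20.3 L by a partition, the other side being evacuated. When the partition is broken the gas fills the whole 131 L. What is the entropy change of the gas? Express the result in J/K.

ΔS_gas = 74.4 J/K

For an ideal gas in free expansion Q = 0 and W = 0, so T is unchanged.
Entropy is a state function; using a reversible isothermal path, ΔS_gas = nR ln(V₂/V₁) = 4.8 × 8.314 × ln(131/20.3) = 74.4 J/K.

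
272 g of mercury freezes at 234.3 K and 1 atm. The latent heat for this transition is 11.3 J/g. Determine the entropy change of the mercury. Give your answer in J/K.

Heat released by the substance: Q = −mL = −272 × 11.3 = −3073.6 J.
At constant T, ΔS = Q_rev/T = −3073.6 / 234.3 = -13.1 J/K.

ΔS = -13.1 J/K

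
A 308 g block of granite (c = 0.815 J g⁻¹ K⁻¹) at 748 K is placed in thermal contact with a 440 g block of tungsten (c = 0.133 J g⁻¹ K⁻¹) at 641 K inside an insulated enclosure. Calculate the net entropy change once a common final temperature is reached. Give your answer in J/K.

Energy balance: T_f = (m₁c₁T₁ + m₂c₂T₂)/(m₁c₁ + m₂c₂) = 727.77 K.
ΔS₁ = m₁c₁ ln(T_f/T₁) = 251.02 × ln(727.77/748) = -6.8821 J/K.
ΔS₂ = m₂c₂ ln(T_f/T₂) = 58.52 × ln(727.77/641) = 7.4295 J/K.
ΔS_total = -6.8821 + 7.4295 = 0.547 J/K.

ΔS_total = 0.547 J/K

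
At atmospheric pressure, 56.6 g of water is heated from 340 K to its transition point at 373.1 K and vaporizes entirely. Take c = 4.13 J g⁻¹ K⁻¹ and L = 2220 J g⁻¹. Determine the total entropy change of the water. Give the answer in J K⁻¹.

ΔS = 358 J/K

Warming step: ΔS₁ = m c ln(T_tr/T_i) = 56.6 × 4.13 × ln(373.1/340) = 21.716 J/K.
Phase change: ΔS₂ = +mL/T_tr = 56.6 × 2220 / 373.1 = 336.78 J/K.
ΔS_total = (21.716) + (336.78) = 358 J/K.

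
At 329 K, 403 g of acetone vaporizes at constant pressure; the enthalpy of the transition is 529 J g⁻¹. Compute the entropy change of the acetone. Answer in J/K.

Heat absorbed by the substance: Q = mL = 403 × 529 = 213187 J.
At constant T, ΔS = Q_rev/T = 213187 / 329 = 648 J/K.

ΔS = 648 J/K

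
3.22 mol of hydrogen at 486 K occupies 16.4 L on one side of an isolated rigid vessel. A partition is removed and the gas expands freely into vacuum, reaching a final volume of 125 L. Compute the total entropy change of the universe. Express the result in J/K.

For an ideal gas in free expansion Q = 0 and W = 0, so T is unchanged.
Entropy is a state function; using a reversible isothermal path, ΔS_gas = nR ln(V₂/V₁) = 3.22 × 8.314 × ln(125/16.4) = 54.4 J/K.
The insulated surroundings exchange no heat, so ΔS_surr = 0 and ΔS_universe = ΔS_gas.

ΔS_universe = 54.4 J/K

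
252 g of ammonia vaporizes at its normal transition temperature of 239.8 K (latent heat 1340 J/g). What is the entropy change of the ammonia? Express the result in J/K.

Heat absorbed by the substance: Q = mL = 252 × 1340 = 337680 J.
At constant T, ΔS = Q_rev/T = 337680 / 239.8 = 1410 J/K.

ΔS = 1410 J/K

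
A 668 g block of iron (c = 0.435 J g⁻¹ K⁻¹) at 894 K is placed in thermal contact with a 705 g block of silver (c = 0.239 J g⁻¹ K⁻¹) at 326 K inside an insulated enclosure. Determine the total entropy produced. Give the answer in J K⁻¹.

ΔS_total = 48.1 J/K

Energy balance: T_f = (m₁c₁T₁ + m₂c₂T₂)/(m₁c₁ + m₂c₂) = 685.53 K.
ΔS₁ = m₁c₁ ln(T_f/T₁) = 290.58 × ln(685.53/894) = -77.155 J/K.
ΔS₂ = m₂c₂ ln(T_f/T₂) = 168.495 × ln(685.53/326) = 125.24 J/K.
ΔS_total = -77.155 + 125.24 = 48.1 J/K.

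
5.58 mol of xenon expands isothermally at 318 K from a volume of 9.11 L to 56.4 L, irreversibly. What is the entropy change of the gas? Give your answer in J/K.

Entropy is a state function, so ΔS_gas depends only on the end states.
For an isothermal ideal gas ΔS_gas = nR ln(V₂/V₁) = 5.58 × 8.314 × ln(56.4/9.11) = 84.6 J/K.

ΔS_gas = 84.6 J/K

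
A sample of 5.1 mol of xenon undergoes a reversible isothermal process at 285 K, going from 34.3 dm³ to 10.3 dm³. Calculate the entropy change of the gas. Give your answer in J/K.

ΔS_gas = -51 J/K

For an isothermal ideal gas ΔS_gas = nR ln(V₂/V₁) = 5.1 × 8.314 × ln(10.3/34.3) = -51 J/K.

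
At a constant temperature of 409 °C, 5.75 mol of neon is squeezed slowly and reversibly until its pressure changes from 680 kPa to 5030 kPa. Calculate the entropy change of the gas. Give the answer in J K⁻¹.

For an isothermal ideal gas ΔS_gas = nR ln(P₁/P₂) = 5.75 × 8.314 × ln(680/5030) = -95.7 J/K.

ΔS_gas = -95.7 J/K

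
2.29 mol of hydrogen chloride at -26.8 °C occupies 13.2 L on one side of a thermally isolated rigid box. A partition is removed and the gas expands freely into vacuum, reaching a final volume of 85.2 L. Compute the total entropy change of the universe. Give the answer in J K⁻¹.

For an ideal gas in free expansion Q = 0 and W = 0, so T is unchanged.
Entropy is a state function; using a reversible isothermal path, ΔS_gas = nR ln(V₂/V₁) = 2.29 × 8.314 × ln(85.2/13.2) = 35.5 J/K.
The insulated surroundings exchange no heat, so ΔS_surr = 0 and ΔS_universe = ΔS_gas.

ΔS_universe = 35.5 J/K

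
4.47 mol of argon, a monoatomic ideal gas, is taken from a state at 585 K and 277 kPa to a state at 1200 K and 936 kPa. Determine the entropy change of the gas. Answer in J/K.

ΔS = 21.5 J/K

ΔS = nC_p ln(T₂/T₁) − nR ln(P₂/P₁), with C_p = 5R/2 = 20.79 J mol⁻¹ K⁻¹ for a monoatomic ideal gas.
ΔS = 4.47 × [20.79 × ln(1200/585) − 8.314 × ln(936/277)] = 21.5 J/K.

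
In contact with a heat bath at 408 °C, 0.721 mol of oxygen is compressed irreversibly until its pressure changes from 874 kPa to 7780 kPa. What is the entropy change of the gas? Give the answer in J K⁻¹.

Entropy is a state function, so ΔS_gas depends only on the end states.
For an isothermal ideal gas ΔS_gas = nR ln(P₁/P₂) = 0.721 × 8.314 × ln(874/7780) = -13.1 J/K.

ΔS_gas = -13.1 J/K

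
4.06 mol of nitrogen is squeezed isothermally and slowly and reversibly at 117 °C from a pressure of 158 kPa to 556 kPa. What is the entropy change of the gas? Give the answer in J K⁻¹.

For an isothermal ideal gas ΔS_gas = nR ln(P₁/P₂) = 4.06 × 8.314 × ln(158/556) = -42.5 J/K.

ΔS_gas = -42.5 J/K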